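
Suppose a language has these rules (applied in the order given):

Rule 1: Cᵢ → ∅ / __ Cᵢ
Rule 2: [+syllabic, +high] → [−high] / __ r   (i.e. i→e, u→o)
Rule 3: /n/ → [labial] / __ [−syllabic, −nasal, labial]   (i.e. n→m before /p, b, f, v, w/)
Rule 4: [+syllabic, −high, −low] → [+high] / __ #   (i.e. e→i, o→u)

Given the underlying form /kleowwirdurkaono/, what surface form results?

kleowerdorkaonu

Rule 1 (degemination): /ww/ is a geminate; the first /w/ deletes. /kleowwirdurkaono/ → kleowirdurkaono.
Rule 2 (pre-rhotic lowering): /i/ is a high vowel immediately before /r/, so it lowers to [e]. /u/ is a high vowel immediately before /r/, so it lowers to [o]. /kleowirdurkaono/ → kleowerdorkaono.
Rule 3 (nasal place assimilation): no segment meets the environment; /kleowerdorkaono/ is unchanged.
Rule 4 (final vowel raising): /o/ is a mid vowel in word-final position, so it raises to [u]. /kleowerdorkaono/ → kleowerdorkaonu.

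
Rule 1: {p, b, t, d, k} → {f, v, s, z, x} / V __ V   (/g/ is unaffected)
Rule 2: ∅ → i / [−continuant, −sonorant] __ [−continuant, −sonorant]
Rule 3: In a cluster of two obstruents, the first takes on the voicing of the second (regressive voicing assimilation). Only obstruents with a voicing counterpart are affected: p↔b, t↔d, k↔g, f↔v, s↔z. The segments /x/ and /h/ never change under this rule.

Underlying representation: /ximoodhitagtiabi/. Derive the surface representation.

ximoothisagitiavi

Rule 1 (intervocalic spirantization): /t/ is a stop between vowels /i/ and /a/, so it spirantizes to the fricative [s]. /b/ is a stop between vowels /a/ and /i/, so it spirantizes to the fricative [v]. /ximoodhitagtiabi/ → ximoodhisagtiavi.
Rule 2 (stop-cluster i-epenthesis): /g/ and /t/ form a stop–stop cluster, so [i] is inserted between them. /ximoodhisagtiavi/ → ximoodhisagitiavi.
Rule 3 (regressive voicing assimilation): /d/ precedes the voiceless obstruent /h/, so it devoices to [t] by assimilation. /ximoodhisagitiavi/ → ximoothisagitiavi.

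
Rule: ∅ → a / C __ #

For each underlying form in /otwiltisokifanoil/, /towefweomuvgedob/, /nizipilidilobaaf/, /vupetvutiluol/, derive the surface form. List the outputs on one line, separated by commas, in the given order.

/otwiltisokifanoil/: the form ends in the consonant /l/, so [a] is inserted word-finally. → [otwiltisokifanoila].
/towefweomuvgedob/: the form ends in the consonant /b/, so [a] is inserted word-finally. → [towefweomuvgedoba].
/nizipilidilobaaf/: the form ends in the consonant /f/, so [a] is inserted word-finally. → [nizipilidilobaafa].
/vupetvutiluol/: the form ends in the consonant /l/, so [a] is inserted word-finally. → [vupetvutiluola].

otwiltisokifanoila, towefweomuvgedoba, nizipilidilobaafa, vupetvutiluola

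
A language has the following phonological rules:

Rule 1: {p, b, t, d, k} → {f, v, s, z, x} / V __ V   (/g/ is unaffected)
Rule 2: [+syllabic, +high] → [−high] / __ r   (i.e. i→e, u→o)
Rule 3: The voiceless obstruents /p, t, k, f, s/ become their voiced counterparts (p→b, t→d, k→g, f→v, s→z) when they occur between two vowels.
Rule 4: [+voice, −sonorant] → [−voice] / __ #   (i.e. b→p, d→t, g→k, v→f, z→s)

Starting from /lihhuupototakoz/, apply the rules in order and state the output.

Rule 1 (intervocalic spirantization): /p/ is a stop between vowels /u/ and /o/, so it spirantizes to the fricative [f]. /t/ is a stop between vowels /o/ and /o/, so it spirantizes to the fricative [s]. /t/ is a stop between vowels /o/ and /a/, so it spirantizes to the fricative [s]. /k/ is a stop between vowels /a/ and /o/, so it spirantizes to the fricative [x]. /lihhuupototakoz/ → lihhuufososaxoz.
Rule 2 (pre-rhotic lowering): no segment meets the environment; /lihhuufososaxoz/ is unchanged.
Rule 3 (intervocalic voicing): /f/ is a voiceless obstruent between vowels /u/ and /o/, so it voices to [v]. /s/ is a voiceless obstruent between vowels /o/ and /o/, so it voices to [z]. /s/ is a voiceless obstruent between vowels /o/ and /a/, so it voices to [z]. /lihhuufososaxoz/ → lihhuuvozozaxoz.
Rule 4 (final devoicing): /z/ is a voiced obstruent in word-final position, so it devoices to [s]. /lihhuuvozozaxoz/ → lihhuuvozozaxos.

lihhuuvozozaxos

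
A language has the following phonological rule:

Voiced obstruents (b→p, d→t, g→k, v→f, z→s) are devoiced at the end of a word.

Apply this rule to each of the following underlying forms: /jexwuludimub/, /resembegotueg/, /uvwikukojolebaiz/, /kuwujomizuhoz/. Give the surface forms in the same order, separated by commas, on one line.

jexwuludimup, resembegotuek, uvwikukojolebais, kuwujomizuhos

/jexwuludimub/: /b/ is a voiced obstruent in word-final position, so it devoices to [p]. → [jexwuludimup].
/resembegotueg/: /g/ is a voiced obstruent in word-final position, so it devoices to [k]. → [resembegotuek].
/uvwikukojolebaiz/: /z/ is a voiced obstruent in word-final position, so it devoices to [s]. → [uvwikukojolebais].
/kuwujomizuhoz/: /z/ is a voiced obstruent in word-final position, so it devoices to [s]. → [kuwujomizuhos].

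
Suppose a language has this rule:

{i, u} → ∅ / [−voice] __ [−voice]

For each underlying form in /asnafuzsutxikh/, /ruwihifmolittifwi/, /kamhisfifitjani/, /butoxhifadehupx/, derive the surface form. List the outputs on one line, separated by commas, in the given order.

asnafuzstxkh, ruwihfmolittfwi, kamhsfftjani, butoxhfadehpx

/asnafuzsutxikh/: /u/ is a high vowel flanked by voiceless consonants /s/ and /t/, so it deletes. /i/ is a high vowel flanked by voiceless consonants /x/ and /k/, so it deletes. → [asnafuzstxkh].
/ruwihifmolittifwi/: /i/ is a high vowel flanked by voiceless consonants /h/ and /f/, so it deletes. /i/ is a high vowel flanked by voiceless consonants /t/ and /f/, so it deletes. → [ruwihfmolittfwi].
/kamhisfifitjani/: /i/ is a high vowel flanked by voiceless consonants /h/ and /s/, so it deletes. /i/ is a high vowel flanked by voiceless consonants /f/ and /f/, so it deletes. /i/ is a high vowel flanked by voiceless consonants /f/ and /t/, so it deletes. → [kamhsfftjani].
/butoxhifadehupx/: /i/ is a high vowel flanked by voiceless consonants /h/ and /f/, so it deletes. /u/ is a high vowel flanked by voiceless consonants /h/ and /p/, so it deletes. → [butoxhfadehpx].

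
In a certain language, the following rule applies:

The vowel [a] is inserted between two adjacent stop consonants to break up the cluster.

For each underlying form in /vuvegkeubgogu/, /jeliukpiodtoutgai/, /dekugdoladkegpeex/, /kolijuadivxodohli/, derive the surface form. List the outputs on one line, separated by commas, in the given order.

/vuvegkeubgogu/: /g/ and /k/ form a stop–stop cluster, so [a] is inserted between them. /b/ and /g/ form a stop–stop cluster, so [a] is inserted between them. → [vuvegakeubagogu].
/jeliukpiodtoutgai/: /k/ and /p/ form a stop–stop cluster, so [a] is inserted between them. /d/ and /t/ form a stop–stop cluster, so [a] is inserted between them. /t/ and /g/ form a stop–stop cluster, so [a] is inserted between them. → [jeliukapiodatoutagai].
/dekugdoladkegpeex/: /g/ and /d/ form a stop–stop cluster, so [a] is inserted between them. /d/ and /k/ form a stop–stop cluster, so [a] is inserted between them. /g/ and /p/ form a stop–stop cluster, so [a] is inserted between them. → [dekugadoladakegapeex].
/kolijuadivxodohli/: the rule's environment is not met; surfaces unchanged as [kolijuadivxodohli].

vuvegakeubagogu, jeliukapiodatoutagai, dekugadoladakegapeex, kolijuadivxodohli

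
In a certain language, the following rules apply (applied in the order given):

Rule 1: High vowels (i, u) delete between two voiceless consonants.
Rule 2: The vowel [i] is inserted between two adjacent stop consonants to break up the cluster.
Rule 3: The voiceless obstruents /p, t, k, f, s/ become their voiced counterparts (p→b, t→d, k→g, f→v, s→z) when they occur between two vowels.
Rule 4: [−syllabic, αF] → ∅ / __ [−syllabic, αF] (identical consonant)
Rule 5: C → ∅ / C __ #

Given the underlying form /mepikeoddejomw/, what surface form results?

mebigeodidejom

Rule 1 (high vowel syncope): /i/ is a high vowel flanked by voiceless consonants /p/ and /k/, so it deletes. /mepikeoddejomw/ → mepkeoddejomw.
Rule 2 (stop-cluster i-epenthesis): /p/ and /k/ form a stop–stop cluster, so [i] is inserted between them. /d/ and /d/ form a stop–stop cluster, so [i] is inserted between them. /mepkeoddejomw/ → mepikeodidejomw.
Rule 3 (intervocalic voicing): /p/ is a voiceless obstruent between vowels /e/ and /i/, so it voices to [b]. /k/ is a voiceless obstruent between vowels /i/ and /e/, so it voices to [g]. /mepikeodidejomw/ → mebigeodidejomw.
Rule 4 (degemination): no segment meets the environment; /mebigeodidejomw/ is unchanged.
Rule 5 (final cluster simplification): /w/ is the second consonant of a word-final cluster /mw/, so it deletes. /mebigeodidejomw/ → mebigeodidejom.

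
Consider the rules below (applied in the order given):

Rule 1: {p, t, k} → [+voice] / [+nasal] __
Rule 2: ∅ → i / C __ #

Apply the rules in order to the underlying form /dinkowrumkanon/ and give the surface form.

Rule 1 (post-nasal voicing): /k/ is a voiceless stop immediately after the nasal /n/, so it voices to [g]. /k/ is a voiceless stop immediately after the nasal /m/, so it voices to [g]. /dinkowrumkanon/ → dingowrumganon.
Rule 2 (final i-epenthesis): the form ends in the consonant /n/, so [i] is inserted word-finally. /dingowrumganon/ → dingowrumganoni.

dingowrumganoni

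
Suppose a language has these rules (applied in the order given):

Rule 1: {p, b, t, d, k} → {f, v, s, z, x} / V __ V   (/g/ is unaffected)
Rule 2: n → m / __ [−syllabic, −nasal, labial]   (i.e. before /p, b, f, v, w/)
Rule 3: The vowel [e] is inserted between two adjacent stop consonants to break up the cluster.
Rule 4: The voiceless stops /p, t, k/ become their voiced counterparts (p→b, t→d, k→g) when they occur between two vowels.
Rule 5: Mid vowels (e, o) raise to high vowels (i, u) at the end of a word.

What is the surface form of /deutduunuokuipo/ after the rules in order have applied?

deudeduunuoxuifu

Rule 1 (intervocalic spirantization): /k/ is a stop between vowels /o/ and /u/, so it spirantizes to the fricative [x]. /p/ is a stop between vowels /i/ and /o/, so it spirantizes to the fricative [f]. /deutduunuokuipo/ → deutduunuoxuifo.
Rule 2 (nasal place assimilation): no segment meets the environment; /deutduunuoxuifo/ is unchanged.
Rule 3 (stop-cluster e-epenthesis): /t/ and /d/ form a stop–stop cluster, so [e] is inserted between them. /deutduunuoxuifo/ → deuteduunuoxuifo.
Rule 4 (intervocalic voicing): /t/ is a voiceless stop between vowels /u/ and /e/, so it voices to [d]. /deuteduunuoxuifo/ → deudeduunuoxuifo.
Rule 5 (final vowel raising): /o/ is a mid vowel in word-final position, so it raises to [u]. /deudeduunuoxuifo/ → deudeduunuoxuifu.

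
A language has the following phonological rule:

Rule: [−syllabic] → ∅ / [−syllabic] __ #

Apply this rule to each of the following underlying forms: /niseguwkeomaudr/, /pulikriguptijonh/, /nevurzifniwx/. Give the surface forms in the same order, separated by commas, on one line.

niseguwkeomaud, pulikriguptijon, nevurzifniw

/niseguwkeomaudr/: /r/ is the second consonant of a word-final cluster /dr/, so it deletes. → [niseguwkeomaud].
/pulikriguptijonh/: /h/ is the second consonant of a word-final cluster /nh/, so it deletes. → [pulikriguptijon].
/nevurzifniwx/: /x/ is the second consonant of a word-final cluster /wx/, so it deletes. → [nevurzifniw].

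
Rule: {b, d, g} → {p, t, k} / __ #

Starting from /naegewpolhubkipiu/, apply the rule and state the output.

naegewpolhubkipiu

No segment of /naegewpolhubkipiu/ meets the structural description of the rule, so the form surfaces unchanged.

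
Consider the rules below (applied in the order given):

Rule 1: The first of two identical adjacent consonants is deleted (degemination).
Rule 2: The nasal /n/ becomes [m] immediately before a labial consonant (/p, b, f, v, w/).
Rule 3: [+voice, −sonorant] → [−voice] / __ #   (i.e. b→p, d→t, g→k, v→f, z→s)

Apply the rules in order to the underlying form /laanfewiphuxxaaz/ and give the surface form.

Rule 1 (degemination): /xx/ is a geminate; the first /x/ deletes. /laanfewiphuxxaaz/ → laanfewiphuxaaz.
Rule 2 (nasal place assimilation): /n/ precedes the labial consonant /f/, so it assimilates in place to [m]. /laanfewiphuxaaz/ → laamfewiphuxaaz.
Rule 3 (final devoicing): /z/ is a voiced obstruent in word-final position, so it devoices to [s]. /laamfewiphuxaaz/ → laamfewiphuxaas.

laamfewiphuxaas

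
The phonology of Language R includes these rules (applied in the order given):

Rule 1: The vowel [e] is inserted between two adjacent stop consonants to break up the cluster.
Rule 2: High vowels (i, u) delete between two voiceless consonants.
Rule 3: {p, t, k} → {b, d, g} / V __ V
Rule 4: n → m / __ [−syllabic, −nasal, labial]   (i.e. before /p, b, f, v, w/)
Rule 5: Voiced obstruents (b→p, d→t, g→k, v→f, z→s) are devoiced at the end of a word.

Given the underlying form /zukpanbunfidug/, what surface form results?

zugebambumfiduk

Rule 1 (stop-cluster e-epenthesis): /k/ and /p/ form a stop–stop cluster, so [e] is inserted between them. /zukpanbunfidug/ → zukepanbunfidug.
Rule 2 (high vowel syncope): no segment meets the environment; /zukepanbunfidug/ is unchanged.
Rule 3 (intervocalic voicing): /k/ is a voiceless stop between vowels /u/ and /e/, so it voices to [g]. /p/ is a voiceless stop between vowels /e/ and /a/, so it voices to [b]. /zukepanbunfidug/ → zugebanbunfidug.
Rule 4 (nasal place assimilation): /n/ precedes the labial consonant /b/, so it assimilates in place to [m]. /n/ precedes the labial consonant /f/, so it assimilates in place to [m]. /zugebanbunfidug/ → zugebambumfidug.
Rule 5 (final devoicing): /g/ is a voiced obstruent in word-final position, so it devoices to [k]. /zugebambumfidug/ → zugebambumfiduk.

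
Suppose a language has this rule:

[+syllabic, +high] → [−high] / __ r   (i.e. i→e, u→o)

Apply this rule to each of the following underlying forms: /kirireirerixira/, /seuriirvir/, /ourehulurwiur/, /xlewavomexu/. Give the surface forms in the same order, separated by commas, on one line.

kerereererixera, seorierver, oorehulorwior, xlewavomexu

/kirireirerixira/: /i/ is a high vowel immediately before /r/, so it lowers to [e]. /i/ is a high vowel immediately before /r/, so it lowers to [e]. /i/ is a high vowel immediately before /r/, so it lowers to [e]. /i/ is a high vowel immediately before /r/, so it lowers to [e]. → [kerereererixera].
/seuriirvir/: /u/ is a high vowel immediately before /r/, so it lowers to [o]. /i/ is a high vowel immediately before /r/, so it lowers to [e]. /i/ is a high vowel immediately before /r/, so it lowers to [e]. → [seorierver].
/ourehulurwiur/: /u/ is a high vowel immediately before /r/, so it lowers to [o]. /u/ is a high vowel immediately before /r/, so it lowers to [o]. /u/ is a high vowel immediately before /r/, so it lowers to [o]. → [oorehulorwior].
/xlewavomexu/: the rule's environment is not met; surfaces unchanged as [xlewavomexu].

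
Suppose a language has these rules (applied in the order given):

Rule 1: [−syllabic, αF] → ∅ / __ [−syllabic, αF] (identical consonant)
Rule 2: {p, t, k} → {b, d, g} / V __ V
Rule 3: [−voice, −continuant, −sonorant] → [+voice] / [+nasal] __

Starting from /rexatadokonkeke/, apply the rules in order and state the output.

Rule 1 (degemination): no segment meets the environment; /rexatadokonkeke/ is unchanged.
Rule 2 (intervocalic voicing): /t/ is a voiceless stop between vowels /a/ and /a/, so it voices to [d]. /k/ is a voiceless stop between vowels /o/ and /o/, so it voices to [g]. /k/ is a voiceless stop between vowels /e/ and /e/, so it voices to [g]. /rexatadokonkeke/ → rexadadogonkege.
Rule 3 (post-nasal voicing): /k/ is a voiceless stop immediately after the nasal /n/, so it voices to [g]. /rexadadogonkege/ → rexadadogongege.

rexadadogongege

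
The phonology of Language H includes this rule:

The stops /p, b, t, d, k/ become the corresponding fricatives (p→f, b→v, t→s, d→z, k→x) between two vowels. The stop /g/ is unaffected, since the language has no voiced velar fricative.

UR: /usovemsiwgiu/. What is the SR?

No segment of /usovemsiwgiu/ meets the structural description of the rule, so the form surfaces unchanged.

usovemsiwgiu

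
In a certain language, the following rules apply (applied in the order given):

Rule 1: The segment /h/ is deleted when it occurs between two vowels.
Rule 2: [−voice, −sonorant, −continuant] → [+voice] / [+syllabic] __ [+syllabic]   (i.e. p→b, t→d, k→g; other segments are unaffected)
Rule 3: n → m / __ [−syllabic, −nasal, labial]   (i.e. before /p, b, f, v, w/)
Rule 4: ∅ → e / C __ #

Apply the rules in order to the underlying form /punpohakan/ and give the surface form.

Rule 1 (intervocalic h-deletion): /h/ occurs between vowels /o/ and /a/, so it deletes. /punpohakan/ → punpoakan.
Rule 2 (intervocalic voicing): /k/ is a voiceless stop between vowels /a/ and /a/, so it voices to [g]. /punpoakan/ → punpoagan.
Rule 3 (nasal place assimilation): /n/ precedes the labial consonant /p/, so it assimilates in place to [m]. /punpoagan/ → pumpoagan.
Rule 4 (final e-epenthesis): the form ends in the consonant /n/, so [e] is inserted word-finally. /pumpoagan/ → pumpoagane.

pumpoagane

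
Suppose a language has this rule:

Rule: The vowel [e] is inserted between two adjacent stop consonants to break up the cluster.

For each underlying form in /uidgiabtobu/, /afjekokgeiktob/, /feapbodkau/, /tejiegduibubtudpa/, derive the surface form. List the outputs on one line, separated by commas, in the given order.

uidegiabetobu, afjekokegeiketob, feapebodekau, tejiegeduibubetudepa

/uidgiabtobu/: /d/ and /g/ form a stop–stop cluster, so [e] is inserted between them. /b/ and /t/ form a stop–stop cluster, so [e] is inserted between them. → [uidegiabetobu].
/afjekokgeiktob/: /k/ and /g/ form a stop–stop cluster, so [e] is inserted between them. /k/ and /t/ form a stop–stop cluster, so [e] is inserted between them. → [afjekokegeiketob].
/feapbodkau/: /p/ and /b/ form a stop–stop cluster, so [e] is inserted between them. /d/ and /k/ form a stop–stop cluster, so [e] is inserted between them. → [feapebodekau].
/tejiegduibubtudpa/: /g/ and /d/ form a stop–stop cluster, so [e] is inserted between them. /b/ and /t/ form a stop–stop cluster, so [e] is inserted between them. /d/ and /p/ form a stop–stop cluster, so [e] is inserted between them. → [tejiegeduibubetudepa].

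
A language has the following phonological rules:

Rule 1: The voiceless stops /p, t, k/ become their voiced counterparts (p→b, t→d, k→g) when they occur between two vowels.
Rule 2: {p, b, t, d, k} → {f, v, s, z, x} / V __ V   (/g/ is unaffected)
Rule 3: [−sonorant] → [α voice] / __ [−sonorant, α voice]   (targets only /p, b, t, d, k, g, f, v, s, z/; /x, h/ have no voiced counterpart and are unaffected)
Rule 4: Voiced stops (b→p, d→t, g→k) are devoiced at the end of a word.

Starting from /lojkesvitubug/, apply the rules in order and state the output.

Rule 1 (intervocalic voicing): /t/ is a voiceless stop between vowels /i/ and /u/, so it voices to [d]. /lojkesvitubug/ → lojkesvidubug.
Rule 2 (intervocalic spirantization): /d/ is a stop between vowels /i/ and /u/, so it spirantizes to the fricative [z]. /b/ is a stop between vowels /u/ and /u/, so it spirantizes to the fricative [v]. /lojkesvidubug/ → lojkesvizuvug.
Rule 3 (regressive voicing assimilation): /s/ precedes the voiced obstruent /v/, so it voices to [z] by assimilation. /lojkesvizuvug/ → lojkezvizuvug.
Rule 4 (final devoicing): /g/ is a voiced stop in word-final position, so it devoices to [k]. /lojkezvizuvug/ → lojkezvizuvuk.

lojkezvizuvuk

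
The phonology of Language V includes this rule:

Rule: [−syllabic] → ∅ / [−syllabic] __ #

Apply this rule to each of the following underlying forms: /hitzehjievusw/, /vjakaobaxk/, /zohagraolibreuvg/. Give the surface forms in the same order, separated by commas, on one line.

hitzehjievus, vjakaobax, zohagraolibreuv

/hitzehjievusw/: /w/ is the second consonant of a word-final cluster /sw/, so it deletes. → [hitzehjievus].
/vjakaobaxk/: /k/ is the second consonant of a word-final cluster /xk/, so it deletes. → [vjakaobax].
/zohagraolibreuvg/: /g/ is the second consonant of a word-final cluster /vg/, so it deletes. → [zohagraolibreuv].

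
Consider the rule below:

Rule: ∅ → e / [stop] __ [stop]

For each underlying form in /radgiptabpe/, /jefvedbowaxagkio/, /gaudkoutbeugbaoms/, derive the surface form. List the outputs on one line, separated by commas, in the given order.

radegipetabepe, jefvedebowaxagekio, gaudekoutebeugebaoms

/radgiptabpe/: /d/ and /g/ form a stop–stop cluster, so [e] is inserted between them. /p/ and /t/ form a stop–stop cluster, so [e] is inserted between them. /b/ and /p/ form a stop–stop cluster, so [e] is inserted between them. → [radegipetabepe].
/jefvedbowaxagkio/: /d/ and /b/ form a stop–stop cluster, so [e] is inserted between them. /g/ and /k/ form a stop–stop cluster, so [e] is inserted between them. → [jefvedebowaxagekio].
/gaudkoutbeugbaoms/: /d/ and /k/ form a stop–stop cluster, so [e] is inserted between them. /t/ and /b/ form a stop–stop cluster, so [e] is inserted between them. /g/ and /b/ form a stop–stop cluster, so [e] is inserted between them. → [gaudekoutebeugebaoms].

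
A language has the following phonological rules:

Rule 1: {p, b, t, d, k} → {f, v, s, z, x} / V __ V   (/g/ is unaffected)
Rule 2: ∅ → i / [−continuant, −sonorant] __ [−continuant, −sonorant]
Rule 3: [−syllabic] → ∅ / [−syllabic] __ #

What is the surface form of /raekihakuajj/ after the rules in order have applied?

raexihaxuaj

Rule 1 (intervocalic spirantization): /k/ is a stop between vowels /e/ and /i/, so it spirantizes to the fricative [x]. /k/ is a stop between vowels /a/ and /u/, so it spirantizes to the fricative [x]. /raekihakuajj/ → raexihaxuajj.
Rule 2 (stop-cluster i-epenthesis): no segment meets the environment; /raexihaxuajj/ is unchanged.
Rule 3 (final cluster simplification): /j/ is the second consonant of a word-final cluster /jj/, so it deletes. /raexihaxuajj/ → raexihaxuaj.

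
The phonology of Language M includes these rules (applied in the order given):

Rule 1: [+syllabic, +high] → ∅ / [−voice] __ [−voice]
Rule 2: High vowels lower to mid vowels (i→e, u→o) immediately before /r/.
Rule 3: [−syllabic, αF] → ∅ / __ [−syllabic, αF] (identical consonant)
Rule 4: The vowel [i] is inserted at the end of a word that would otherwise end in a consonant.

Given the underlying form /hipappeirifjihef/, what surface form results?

Rule 1 (high vowel syncope): /i/ is a high vowel flanked by voiceless consonants /h/ and /p/, so it deletes. /hipappeirifjihef/ → hpappeirifjihef.
Rule 2 (pre-rhotic lowering): /i/ is a high vowel immediately before /r/, so it lowers to [e]. /hpappeirifjihef/ → hpappeerifjihef.
Rule 3 (degemination): /pp/ is a geminate; the first /p/ deletes. /hpappeerifjihef/ → hpapeerifjihef.
Rule 4 (final i-epenthesis): the form ends in the consonant /f/, so [i] is inserted word-finally. /hpapeerifjihef/ → hpapeerifjihefi.

hpapeerifjihefi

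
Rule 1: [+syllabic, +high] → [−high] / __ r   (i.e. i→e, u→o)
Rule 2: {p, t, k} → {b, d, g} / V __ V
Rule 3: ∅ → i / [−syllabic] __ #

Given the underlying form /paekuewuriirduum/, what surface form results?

Rule 1 (pre-rhotic lowering): /u/ is a high vowel immediately before /r/, so it lowers to [o]. /i/ is a high vowel immediately before /r/, so it lowers to [e]. /paekuewuriirduum/ → paekueworierduum.
Rule 2 (intervocalic voicing): /k/ is a voiceless stop between vowels /e/ and /u/, so it voices to [g]. /paekueworierduum/ → paegueworierduum.
Rule 3 (final i-epenthesis): the form ends in the consonant /m/, so [i] is inserted word-finally. /paegueworierduum/ → paegueworierduumi.

paegueworierduumi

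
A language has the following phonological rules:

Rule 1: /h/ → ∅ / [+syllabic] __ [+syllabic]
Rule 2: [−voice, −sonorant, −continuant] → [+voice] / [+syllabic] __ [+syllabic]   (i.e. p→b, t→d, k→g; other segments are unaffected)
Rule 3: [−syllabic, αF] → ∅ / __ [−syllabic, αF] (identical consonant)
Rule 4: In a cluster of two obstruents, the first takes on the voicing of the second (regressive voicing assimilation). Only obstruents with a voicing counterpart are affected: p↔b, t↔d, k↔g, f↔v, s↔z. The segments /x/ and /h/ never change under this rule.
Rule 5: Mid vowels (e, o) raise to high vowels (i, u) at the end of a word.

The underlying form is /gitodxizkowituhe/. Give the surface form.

gidotxiskowidui

Rule 1 (intervocalic h-deletion): /h/ occurs between vowels /u/ and /e/, so it deletes. /gitodxizkowituhe/ → gitodxizkowitue.
Rule 2 (intervocalic voicing): /t/ is a voiceless stop between vowels /i/ and /o/, so it voices to [d]. /t/ is a voiceless stop between vowels /i/ and /u/, so it voices to [d]. /gitodxizkowitue/ → gidodxizkowidue.
Rule 3 (degemination): no segment meets the environment; /gidodxizkowidue/ is unchanged.
Rule 4 (regressive voicing assimilation): /d/ precedes the voiceless obstruent /x/, so it devoices to [t] by assimilation. /z/ precedes the voiceless obstruent /k/, so it devoices to [s] by assimilation. /gidodxizkowidue/ → gidotxiskowidue.
Rule 5 (final vowel raising): /e/ is a mid vowel in word-final position, so it raises to [i]. /gidotxiskowidue/ → gidotxiskowidui.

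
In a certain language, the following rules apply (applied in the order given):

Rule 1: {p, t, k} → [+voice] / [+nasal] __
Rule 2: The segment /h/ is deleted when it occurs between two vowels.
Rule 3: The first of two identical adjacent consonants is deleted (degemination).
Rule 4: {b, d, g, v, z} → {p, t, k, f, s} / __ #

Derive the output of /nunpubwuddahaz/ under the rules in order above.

nunbubwudaas

Rule 1 (post-nasal voicing): /p/ is a voiceless stop immediately after the nasal /n/, so it voices to [b]. /nunpubwuddahaz/ → nunbubwuddahaz.
Rule 2 (intervocalic h-deletion): /h/ occurs between vowels /a/ and /a/, so it deletes. /nunbubwuddahaz/ → nunbubwuddaaz.
Rule 3 (degemination): /dd/ is a geminate; the first /d/ deletes. /nunbubwuddaaz/ → nunbubwudaaz.
Rule 4 (final devoicing): /z/ is a voiced obstruent in word-final position, so it devoices to [s]. /nunbubwudaaz/ → nunbubwudaas.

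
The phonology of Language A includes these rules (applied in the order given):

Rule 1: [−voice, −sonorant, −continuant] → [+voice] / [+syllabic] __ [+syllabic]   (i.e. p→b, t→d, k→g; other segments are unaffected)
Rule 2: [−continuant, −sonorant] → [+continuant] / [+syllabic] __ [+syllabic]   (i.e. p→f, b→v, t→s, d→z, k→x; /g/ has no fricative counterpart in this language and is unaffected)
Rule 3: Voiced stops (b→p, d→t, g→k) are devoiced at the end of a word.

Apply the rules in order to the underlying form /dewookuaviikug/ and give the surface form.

dewooguaviiguk

Rule 1 (intervocalic voicing): /k/ is a voiceless stop between vowels /o/ and /u/, so it voices to [g]. /k/ is a voiceless stop between vowels /i/ and /u/, so it voices to [g]. /dewookuaviikug/ → dewooguaviigug.
Rule 2 (intervocalic spirantization): no segment meets the environment; /dewooguaviigug/ is unchanged.
Rule 3 (final devoicing): /g/ is a voiced stop in word-final position, so it devoices to [k]. /dewooguaviigug/ → dewooguaviiguk.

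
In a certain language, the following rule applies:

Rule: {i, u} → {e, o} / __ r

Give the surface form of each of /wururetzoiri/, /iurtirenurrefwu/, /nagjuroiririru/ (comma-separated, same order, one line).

/wururetzoiri/: /u/ is a high vowel immediately before /r/, so it lowers to [o]. /u/ is a high vowel immediately before /r/, so it lowers to [o]. /i/ is a high vowel immediately before /r/, so it lowers to [e]. → [wororetzoeri].
/iurtirenurrefwu/: /u/ is a high vowel immediately before /r/, so it lowers to [o]. /i/ is a high vowel immediately before /r/, so it lowers to [e]. /u/ is a high vowel immediately before /r/, so it lowers to [o]. → [iorterenorrefwu].
/nagjuroiririru/: /u/ is a high vowel immediately before /r/, so it lowers to [o]. /i/ is a high vowel immediately before /r/, so it lowers to [e]. /i/ is a high vowel immediately before /r/, so it lowers to [e]. /i/ is a high vowel immediately before /r/, so it lowers to [e]. → [nagjoroerereru].

wororetzoeri, iorterenorrefwu, nagjoroerereru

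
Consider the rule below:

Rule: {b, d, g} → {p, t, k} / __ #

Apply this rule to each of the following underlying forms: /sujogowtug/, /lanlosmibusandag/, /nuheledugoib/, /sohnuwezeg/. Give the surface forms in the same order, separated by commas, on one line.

sujogowtuk, lanlosmibusandak, nuheledugoip, sohnuwezek

/sujogowtug/: /g/ is a voiced stop in word-final position, so it devoices to [k]. → [sujogowtuk].
/lanlosmibusandag/: /g/ is a voiced stop in word-final position, so it devoices to [k]. → [lanlosmibusandak].
/nuheledugoib/: /b/ is a voiced stop in word-final position, so it devoices to [p]. → [nuheledugoip].
/sohnuwezeg/: /g/ is a voiced stop in word-final position, so it devoices to [k]. → [sohnuwezek].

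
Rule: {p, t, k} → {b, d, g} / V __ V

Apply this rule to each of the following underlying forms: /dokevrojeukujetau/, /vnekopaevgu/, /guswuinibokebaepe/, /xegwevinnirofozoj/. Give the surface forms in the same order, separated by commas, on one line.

dogevrojeugujedau, vnegobaevgu, guswuinibogebaebe, xegwevinnirofozoj

/dokevrojeukujetau/: /k/ is a voiceless stop between vowels /o/ and /e/, so it voices to [g]. /k/ is a voiceless stop between vowels /u/ and /u/, so it voices to [g]. /t/ is a voiceless stop between vowels /e/ and /a/, so it voices to [d]. → [dogevrojeugujedau].
/vnekopaevgu/: /k/ is a voiceless stop between vowels /e/ and /o/, so it voices to [g]. /p/ is a voiceless stop between vowels /o/ and /a/, so it voices to [b]. → [vnegobaevgu].
/guswuinibokebaepe/: /k/ is a voiceless stop between vowels /o/ and /e/, so it voices to [g]. /p/ is a voiceless stop between vowels /e/ and /e/, so it voices to [b]. → [guswuinibogebaebe].
/xegwevinnirofozoj/: the rule's environment is not met; surfaces unchanged as [xegwevinnirofozoj].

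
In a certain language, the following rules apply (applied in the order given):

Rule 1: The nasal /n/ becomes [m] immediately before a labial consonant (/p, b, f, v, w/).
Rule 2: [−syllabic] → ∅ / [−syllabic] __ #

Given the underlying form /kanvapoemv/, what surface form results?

Rule 1 (nasal place assimilation): /n/ precedes the labial consonant /v/, so it assimilates in place to [m]. /kanvapoemv/ → kamvapoemv.
Rule 2 (final cluster simplification): /v/ is the second consonant of a word-final cluster /mv/, so it deletes. /kamvapoemv/ → kamvapoem.

kamvapoem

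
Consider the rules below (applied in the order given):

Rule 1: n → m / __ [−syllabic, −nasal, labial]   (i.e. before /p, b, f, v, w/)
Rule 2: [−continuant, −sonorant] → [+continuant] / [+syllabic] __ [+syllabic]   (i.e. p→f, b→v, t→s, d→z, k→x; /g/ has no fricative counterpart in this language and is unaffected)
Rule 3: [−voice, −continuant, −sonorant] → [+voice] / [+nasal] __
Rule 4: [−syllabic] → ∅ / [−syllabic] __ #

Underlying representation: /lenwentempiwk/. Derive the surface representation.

lemwendembiw

Rule 1 (nasal place assimilation): /n/ precedes the labial consonant /w/, so it assimilates in place to [m]. /lenwentempiwk/ → lemwentempiwk.
Rule 2 (intervocalic spirantization): no segment meets the environment; /lemwentempiwk/ is unchanged.
Rule 3 (post-nasal voicing): /t/ is a voiceless stop immediately after the nasal /n/, so it voices to [d]. /p/ is a voiceless stop immediately after the nasal /m/, so it voices to [b]. /lemwentempiwk/ → lemwendembiwk.
Rule 4 (final cluster simplification): /k/ is the second consonant of a word-final cluster /wk/, so it deletes. /lemwendembiwk/ → lemwendembiw.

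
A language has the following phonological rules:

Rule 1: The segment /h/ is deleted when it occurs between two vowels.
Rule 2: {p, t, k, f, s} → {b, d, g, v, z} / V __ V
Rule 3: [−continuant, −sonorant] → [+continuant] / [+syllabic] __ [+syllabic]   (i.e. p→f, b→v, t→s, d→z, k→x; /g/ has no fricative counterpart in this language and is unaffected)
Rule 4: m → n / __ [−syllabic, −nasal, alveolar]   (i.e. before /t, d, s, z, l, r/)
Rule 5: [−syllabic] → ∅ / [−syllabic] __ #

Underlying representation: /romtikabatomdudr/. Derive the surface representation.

Rule 1 (intervocalic h-deletion): no segment meets the environment; /romtikabatomdudr/ is unchanged.
Rule 2 (intervocalic voicing): /k/ is a voiceless obstruent between vowels /i/ and /a/, so it voices to [g]. /t/ is a voiceless obstruent between vowels /a/ and /o/, so it voices to [d]. /romtikabatomdudr/ → romtigabadomdudr.
Rule 3 (intervocalic spirantization): /b/ is a stop between vowels /a/ and /a/, so it spirantizes to the fricative [v]. /d/ is a stop between vowels /a/ and /o/, so it spirantizes to the fricative [z]. /romtigabadomdudr/ → romtigavazomdudr.
Rule 4 (nasal place assimilation): /m/ precedes the alveolar consonant /t/, so it assimilates in place to [n]. /m/ precedes the alveolar consonant /d/, so it assimilates in place to [n]. /romtigavazomdudr/ → rontigavazondudr.
Rule 5 (final cluster simplification): /r/ is the second consonant of a word-final cluster /dr/, so it deletes. /rontigavazondudr/ → rontigavazondud.

rontigavazondud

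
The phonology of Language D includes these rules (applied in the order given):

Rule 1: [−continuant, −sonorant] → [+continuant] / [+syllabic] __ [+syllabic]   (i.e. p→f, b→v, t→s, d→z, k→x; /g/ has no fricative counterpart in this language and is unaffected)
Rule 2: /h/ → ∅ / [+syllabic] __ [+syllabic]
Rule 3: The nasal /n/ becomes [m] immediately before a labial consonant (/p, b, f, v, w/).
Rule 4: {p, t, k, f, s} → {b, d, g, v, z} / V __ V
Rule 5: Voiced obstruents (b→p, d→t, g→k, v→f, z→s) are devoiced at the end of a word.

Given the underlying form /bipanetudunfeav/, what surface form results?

bivanezuzumfeaf

Rule 1 (intervocalic spirantization): /p/ is a stop between vowels /i/ and /a/, so it spirantizes to the fricative [f]. /t/ is a stop between vowels /e/ and /u/, so it spirantizes to the fricative [s]. /d/ is a stop between vowels /u/ and /u/, so it spirantizes to the fricative [z]. /bipanetudunfeav/ → bifanesuzunfeav.
Rule 2 (intervocalic h-deletion): no segment meets the environment; /bifanesuzunfeav/ is unchanged.
Rule 3 (nasal place assimilation): /n/ precedes the labial consonant /f/, so it assimilates in place to [m]. /bifanesuzunfeav/ → bifanesuzumfeav.
Rule 4 (intervocalic voicing): /f/ is a voiceless obstruent between vowels /i/ and /a/, so it voices to [v]. /s/ is a voiceless obstruent between vowels /e/ and /u/, so it voices to [z]. /bifanesuzumfeav/ → bivanezuzumfeav.
Rule 5 (final devoicing): /v/ is a voiced obstruent in word-final position, so it devoices to [f]. /bivanezuzumfeav/ → bivanezuzumfeaf.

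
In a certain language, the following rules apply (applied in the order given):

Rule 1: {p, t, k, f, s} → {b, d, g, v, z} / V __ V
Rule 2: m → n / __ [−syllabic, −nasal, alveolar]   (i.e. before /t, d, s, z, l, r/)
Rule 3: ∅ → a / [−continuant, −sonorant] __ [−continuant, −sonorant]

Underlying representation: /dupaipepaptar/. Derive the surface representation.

Rule 1 (intervocalic voicing): /p/ is a voiceless obstruent between vowels /u/ and /a/, so it voices to [b]. /p/ is a voiceless obstruent between vowels /i/ and /e/, so it voices to [b]. /p/ is a voiceless obstruent between vowels /e/ and /a/, so it voices to [b]. /dupaipepaptar/ → dubaibebaptar.
Rule 2 (nasal place assimilation): no segment meets the environment; /dubaibebaptar/ is unchanged.
Rule 3 (stop-cluster a-epenthesis): /p/ and /t/ form a stop–stop cluster, so [a] is inserted between them. /dubaibebaptar/ → dubaibebapatar.

dubaibebapatar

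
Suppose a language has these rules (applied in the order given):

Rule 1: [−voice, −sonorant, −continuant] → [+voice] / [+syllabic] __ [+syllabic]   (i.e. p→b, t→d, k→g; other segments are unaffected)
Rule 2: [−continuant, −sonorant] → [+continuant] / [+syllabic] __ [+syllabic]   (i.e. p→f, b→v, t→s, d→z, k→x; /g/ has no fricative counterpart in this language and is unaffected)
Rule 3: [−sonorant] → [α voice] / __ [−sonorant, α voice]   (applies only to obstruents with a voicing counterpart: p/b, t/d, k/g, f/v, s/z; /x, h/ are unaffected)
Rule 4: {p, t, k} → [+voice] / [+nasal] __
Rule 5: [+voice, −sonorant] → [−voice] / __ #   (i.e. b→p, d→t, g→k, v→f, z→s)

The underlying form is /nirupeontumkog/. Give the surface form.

niruveondumgok

Rule 1 (intervocalic voicing): /p/ is a voiceless stop between vowels /u/ and /e/, so it voices to [b]. /nirupeontumkog/ → nirubeontumkog.
Rule 2 (intervocalic spirantization): /b/ is a stop between vowels /u/ and /e/, so it spirantizes to the fricative [v]. /nirubeontumkog/ → niruveontumkog.
Rule 3 (regressive voicing assimilation): no segment meets the environment; /niruveontumkog/ is unchanged.
Rule 4 (post-nasal voicing): /t/ is a voiceless stop immediately after the nasal /n/, so it voices to [d]. /k/ is a voiceless stop immediately after the nasal /m/, so it voices to [g]. /niruveontumkog/ → niruveondumgog.
Rule 5 (final devoicing): /g/ is a voiced obstruent in word-final position, so it devoices to [k]. /niruveondumgog/ → niruveondumgok.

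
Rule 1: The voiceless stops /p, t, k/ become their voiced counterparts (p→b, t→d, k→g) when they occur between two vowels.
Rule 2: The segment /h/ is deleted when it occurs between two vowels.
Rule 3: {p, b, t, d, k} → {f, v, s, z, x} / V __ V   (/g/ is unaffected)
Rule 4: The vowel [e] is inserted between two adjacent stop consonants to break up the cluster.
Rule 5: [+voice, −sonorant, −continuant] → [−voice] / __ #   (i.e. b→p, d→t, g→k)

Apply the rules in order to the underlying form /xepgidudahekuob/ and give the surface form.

Rule 1 (intervocalic voicing): /k/ is a voiceless stop between vowels /e/ and /u/, so it voices to [g]. /xepgidudahekuob/ → xepgidudaheguob.
Rule 2 (intervocalic h-deletion): /h/ occurs between vowels /a/ and /e/, so it deletes. /xepgidudaheguob/ → xepgidudaeguob.
Rule 3 (intervocalic spirantization): /d/ is a stop between vowels /i/ and /u/, so it spirantizes to the fricative [z]. /d/ is a stop between vowels /u/ and /a/, so it spirantizes to the fricative [z]. /xepgidudaeguob/ → xepgizuzaeguob.
Rule 4 (stop-cluster e-epenthesis): /p/ and /g/ form a stop–stop cluster, so [e] is inserted between them. /xepgizuzaeguob/ → xepegizuzaeguob.
Rule 5 (final devoicing): /b/ is a voiced stop in word-final position, so it devoices to [p]. /xepegizuzaeguob/ → xepegizuzaeguop.

xepegizuzaeguop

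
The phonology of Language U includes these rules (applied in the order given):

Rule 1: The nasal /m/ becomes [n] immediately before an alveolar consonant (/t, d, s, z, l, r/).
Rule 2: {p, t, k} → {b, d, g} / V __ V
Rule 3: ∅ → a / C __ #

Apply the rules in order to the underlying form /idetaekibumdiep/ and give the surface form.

idedaegibundiepa

Rule 1 (nasal place assimilation): /m/ precedes the alveolar consonant /d/, so it assimilates in place to [n]. /idetaekibumdiep/ → idetaekibundiep.
Rule 2 (intervocalic voicing): /t/ is a voiceless stop between vowels /e/ and /a/, so it voices to [d]. /k/ is a voiceless stop between vowels /e/ and /i/, so it voices to [g]. /idetaekibundiep/ → idedaegibundiep.
Rule 3 (final a-epenthesis): the form ends in the consonant /p/, so [a] is inserted word-finally. /idedaegibundiep/ → idedaegibundiepa.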